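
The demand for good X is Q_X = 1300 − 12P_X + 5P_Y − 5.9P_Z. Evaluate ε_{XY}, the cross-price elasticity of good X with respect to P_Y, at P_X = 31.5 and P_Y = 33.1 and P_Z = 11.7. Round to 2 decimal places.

At P_X = 31.5 and P_Y = 33.1 and P_Z = 11.7: Q_X = 1018.47.
∂Q_X/∂P_Y = 5.
ε = (∂Q_X/∂P_Y)(P_Y/Q_X) = 5 × (33.1/1018.47) ≈ 0.16.
Since ε > 0, good X and good Y are substitutes.

0.16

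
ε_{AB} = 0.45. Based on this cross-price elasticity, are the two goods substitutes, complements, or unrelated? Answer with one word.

ε = 0.45 > 0, so a higher price of good B raises demand for good A: substitutes.

substitutes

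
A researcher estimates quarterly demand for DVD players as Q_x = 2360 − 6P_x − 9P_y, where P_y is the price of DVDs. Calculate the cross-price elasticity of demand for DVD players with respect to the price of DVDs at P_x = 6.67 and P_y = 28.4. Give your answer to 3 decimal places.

At P_x = 6.67 and P_y = 28.4: Q_x = 2064.38.
∂Q_x/∂P_y = -9.
ε = (∂Q_x/∂P_y)(P_y/Q_x) = -9 × (28.4/2064.38) ≈ -0.124.

-0.124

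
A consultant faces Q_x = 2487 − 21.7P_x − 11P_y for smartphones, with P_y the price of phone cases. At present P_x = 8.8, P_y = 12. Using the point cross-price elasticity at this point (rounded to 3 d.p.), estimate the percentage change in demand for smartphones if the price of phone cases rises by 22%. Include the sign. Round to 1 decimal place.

At P_x = 8.8, P_y = 12: Q_x = 2164.04.
∂Q_x/∂P_y = -11.
ε = (∂Q_x/∂P_y)(P_y/Q_x) = -11.0000 × 12/2164.04 ≈ -0.061.
%ΔQ_x ≈ ε × %ΔP_y = -0.061 × (22%) = -1.3%.

-1.3%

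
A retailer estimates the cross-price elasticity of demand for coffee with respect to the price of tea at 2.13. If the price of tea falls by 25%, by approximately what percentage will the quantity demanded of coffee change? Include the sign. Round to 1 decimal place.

-53.3%

%ΔQ ≈ ε × %ΔP of tea = 2.13 × (-25%) = -53.3%.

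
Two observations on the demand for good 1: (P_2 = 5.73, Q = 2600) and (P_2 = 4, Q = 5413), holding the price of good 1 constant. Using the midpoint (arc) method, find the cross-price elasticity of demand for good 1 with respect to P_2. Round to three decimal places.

ΔQ_1 = 5413 − 2600 = 2813; ΔP_2 = 4 − 5.73 = -1.73.
Midpoints: Q̄_1 = 4006.5, P̄_2 = 4.87.
ε = (ΔQ_1/Q̄_1)/(ΔP_2/P̄_2) = (2813/4006.5)/(-1.73/4.87) ≈ -1.974.

-1.974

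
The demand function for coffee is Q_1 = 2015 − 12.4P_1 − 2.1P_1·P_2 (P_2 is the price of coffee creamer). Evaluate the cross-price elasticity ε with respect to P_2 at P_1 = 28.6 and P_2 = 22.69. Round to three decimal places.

-4.579

At P_1 = 28.6 and P_2 = 22.69: Q_1 = 297.599.
∂Q_1/∂P_2 = -2.1P_1 = -2.1(28.6) = -60.0600.
ε = (∂Q_1/∂P_2)(P_2/Q_1) = -60.0600 × (22.69/297.599) ≈ -4.579.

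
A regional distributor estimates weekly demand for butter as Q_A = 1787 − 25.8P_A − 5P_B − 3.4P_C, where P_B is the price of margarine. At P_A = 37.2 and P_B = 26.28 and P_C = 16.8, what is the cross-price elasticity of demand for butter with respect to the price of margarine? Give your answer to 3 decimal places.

At P_A = 37.2 and P_B = 26.28 and P_C = 16.8: Q_A = 638.72.
∂Q_A/∂P_B = -5.
ε = (∂Q_A/∂P_B)(P_B/Q_A) = -5 × (26.28/638.72) ≈ -0.206.

-0.206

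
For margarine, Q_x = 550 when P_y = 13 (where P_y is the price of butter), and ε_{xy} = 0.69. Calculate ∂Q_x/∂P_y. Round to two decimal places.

29.19

ε = (∂Q_x/∂P_y)·(P_y/Q_x) ⇒ ∂Q_x/∂P_y = ε·Q_x/P_y = 0.69 × 550/13 ≈ 29.19.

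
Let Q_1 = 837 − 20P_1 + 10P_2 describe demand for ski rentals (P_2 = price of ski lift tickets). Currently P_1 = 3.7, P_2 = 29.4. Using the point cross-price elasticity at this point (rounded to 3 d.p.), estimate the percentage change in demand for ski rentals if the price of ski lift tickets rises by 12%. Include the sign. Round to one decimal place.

3.3%

At P_1 = 3.7, P_2 = 29.4: Q_1 = 1057.
∂Q_1/∂P_2 = 10.
ε = (∂Q_1/∂P_2)(P_2/Q_1) = 10.0000 × 29.4/1057 ≈ 0.278.
%ΔQ_1 ≈ ε × %ΔP_2 = 0.278 × (12%) = 3.3%.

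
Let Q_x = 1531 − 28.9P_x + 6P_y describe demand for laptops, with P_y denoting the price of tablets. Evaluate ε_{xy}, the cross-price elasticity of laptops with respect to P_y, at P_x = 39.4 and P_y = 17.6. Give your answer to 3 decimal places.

0.212

At P_x = 39.4 and P_y = 17.6: Q_x = 497.94.
∂Q_x/∂P_y = 6.
ε = (∂Q_x/∂P_y)(P_y/Q_x) = 6 × (17.6/497.94) ≈ 0.212.
Since ε > 0, laptops and tablets are substitutes.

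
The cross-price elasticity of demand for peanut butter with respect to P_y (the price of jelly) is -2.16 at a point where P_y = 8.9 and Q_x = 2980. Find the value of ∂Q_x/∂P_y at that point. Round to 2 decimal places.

-723.24

ε = (∂Q_x/∂P_y)·(P_y/Q_x) ⇒ ∂Q_x/∂P_y = ε·Q_x/P_y = -2.16 × 2980/8.9 ≈ -723.24.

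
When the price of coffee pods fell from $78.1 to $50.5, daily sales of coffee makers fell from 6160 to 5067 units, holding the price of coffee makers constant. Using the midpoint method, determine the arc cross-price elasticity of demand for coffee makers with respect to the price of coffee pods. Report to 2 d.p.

0.45

ΔQ_A = 5067 − 6160 = -1093; ΔP_B = 50.5 − 78.1 = -27.6.
Midpoints: Q̄_A = 5613.5, P̄_B = 64.30.
ε = (ΔQ_A/Q̄_A)/(ΔP_B/P̄_B) = (-1093/5613.5)/(-27.6/64.30) ≈ 0.45.
ε > 0: coffee makers and coffee pods are substitutes.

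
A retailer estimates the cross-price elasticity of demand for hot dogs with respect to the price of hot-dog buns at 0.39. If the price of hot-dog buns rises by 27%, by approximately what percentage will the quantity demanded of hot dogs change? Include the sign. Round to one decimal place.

%ΔQ ≈ ε × %ΔP of hot-dog buns = 0.39 × (27%) = 10.5%.

10.5%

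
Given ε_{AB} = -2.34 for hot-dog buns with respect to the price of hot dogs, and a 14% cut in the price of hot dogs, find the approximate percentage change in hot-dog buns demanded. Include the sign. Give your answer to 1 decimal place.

32.8%

%ΔQ ≈ ε × %ΔP of hot dogs = -2.34 × (-14%) = 32.8%.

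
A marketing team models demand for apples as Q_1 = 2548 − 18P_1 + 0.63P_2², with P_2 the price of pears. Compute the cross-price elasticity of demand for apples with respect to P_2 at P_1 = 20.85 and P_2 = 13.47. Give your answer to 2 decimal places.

0.10

At P_1 = 20.85 and P_2 = 13.47: Q_1 = 2287.008.
∂Q_1/∂P_2 = 1.26P_2 = 1.26(13.47) = 16.9722.
ε = (∂Q_1/∂P_2)(P_2/Q_1) = 16.9722 × (13.47/2287.008) ≈ 0.10.
ε > 0: substitutes.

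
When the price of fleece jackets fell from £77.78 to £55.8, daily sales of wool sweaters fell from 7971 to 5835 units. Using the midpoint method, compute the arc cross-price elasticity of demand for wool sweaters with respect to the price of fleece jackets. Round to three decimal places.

0.940

ΔQ_A = 5835 − 7971 = -2136; ΔP_B = 55.8 − 77.78 = -21.98.
Midpoints: Q̄_A = 6903.0, P̄_B = 66.79.
ε = (ΔQ_A/Q̄_A)/(ΔP_B/P̄_B) = (-2136/6903.0)/(-21.98/66.79) ≈ 0.940.
ε > 0: wool sweaters and fleece jackets are substitutes.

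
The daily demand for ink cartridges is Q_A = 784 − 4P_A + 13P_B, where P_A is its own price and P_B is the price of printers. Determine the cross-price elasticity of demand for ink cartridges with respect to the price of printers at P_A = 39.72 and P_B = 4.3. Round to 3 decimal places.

At P_A = 39.72 and P_B = 4.3: Q_A = 681.02.
∂Q_A/∂P_B = 13.
ε = (∂Q_A/∂P_B)(P_B/Q_A) = 13 × (4.3/681.02) ≈ 0.082.
Since ε > 0, ink cartridges and printers are substitutes.

0.082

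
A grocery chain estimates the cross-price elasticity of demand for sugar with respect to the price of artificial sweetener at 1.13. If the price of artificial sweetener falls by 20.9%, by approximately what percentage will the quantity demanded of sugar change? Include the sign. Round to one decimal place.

-23.6%

%ΔQ ≈ ε × %ΔP of artificial sweetener = 1.13 × (-20.9%) = -23.6%.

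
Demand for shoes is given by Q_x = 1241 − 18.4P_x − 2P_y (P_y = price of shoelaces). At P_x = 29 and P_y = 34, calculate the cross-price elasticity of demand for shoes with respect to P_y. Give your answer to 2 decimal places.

At P_x = 29 and P_y = 34: Q_x = 639.4.
∂Q_x/∂P_y = -2.
ε = (∂Q_x/∂P_y)(P_y/Q_x) = -2 × (34/639.4) ≈ -0.11.
Since ε < 0, shoes and shoelaces are complements.

-0.11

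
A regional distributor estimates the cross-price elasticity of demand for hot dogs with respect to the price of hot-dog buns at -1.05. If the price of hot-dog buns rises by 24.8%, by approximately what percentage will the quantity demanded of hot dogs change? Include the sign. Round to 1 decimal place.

%ΔQ ≈ ε × %ΔP of hot-dog buns = -1.05 × (24.8%) = -26.0%.

-26.0%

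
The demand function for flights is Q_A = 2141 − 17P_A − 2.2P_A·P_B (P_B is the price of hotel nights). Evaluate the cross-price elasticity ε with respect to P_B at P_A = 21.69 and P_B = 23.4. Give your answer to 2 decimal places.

At P_A = 21.69 and P_B = 23.4: Q_A = 655.669.
∂Q_A/∂P_B = -2.2P_A = -2.2(21.69) = -47.7180.
ε = (∂Q_A/∂P_B)(P_B/Q_A) = -47.7180 × (23.4/655.669) ≈ -1.70.
ε < 0: complements.

-1.70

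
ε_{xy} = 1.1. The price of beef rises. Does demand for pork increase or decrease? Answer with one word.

increase

ε > 0 and the price of beef rises, so the quantity of pork moves in the same direction: it increases.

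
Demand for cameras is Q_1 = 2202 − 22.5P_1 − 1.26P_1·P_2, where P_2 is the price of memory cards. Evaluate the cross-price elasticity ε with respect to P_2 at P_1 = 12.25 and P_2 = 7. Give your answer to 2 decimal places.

-0.06

At P_1 = 12.25 and P_2 = 7: Q_1 = 1818.33.
∂Q_1/∂P_2 = -1.26P_1 = -1.26(12.25) = -15.4350.
ε = (∂Q_1/∂P_2)(P_2/Q_1) = -15.4350 × (7/1818.33) ≈ -0.06.
ε < 0: complements.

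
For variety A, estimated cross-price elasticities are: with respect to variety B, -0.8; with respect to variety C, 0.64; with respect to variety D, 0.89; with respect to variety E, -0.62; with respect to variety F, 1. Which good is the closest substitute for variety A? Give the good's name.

variety F

Substitutes have ε > 0. Among the positive values, 1 (variety F) is largest.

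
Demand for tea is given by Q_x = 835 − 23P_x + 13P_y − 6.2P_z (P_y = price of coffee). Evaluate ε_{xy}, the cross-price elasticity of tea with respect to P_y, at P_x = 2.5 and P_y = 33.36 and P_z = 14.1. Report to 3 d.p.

At P_x = 2.5 and P_y = 33.36 and P_z = 14.1: Q_x = 1123.76.
∂Q_x/∂P_y = 13.
ε = (∂Q_x/∂P_y)(P_y/Q_x) = 13 × (33.36/1123.76) ≈ 0.386.
Since ε > 0, tea and coffee are substitutes.

0.386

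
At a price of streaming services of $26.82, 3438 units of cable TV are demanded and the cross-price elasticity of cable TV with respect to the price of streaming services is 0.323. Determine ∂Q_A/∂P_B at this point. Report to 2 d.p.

ε = (∂Q_A/∂P_B)·(P_B/Q_A) ⇒ ∂Q_A/∂P_B = ε·Q_A/P_B = 0.323 × 3438/26.82 ≈ 41.40.

41.40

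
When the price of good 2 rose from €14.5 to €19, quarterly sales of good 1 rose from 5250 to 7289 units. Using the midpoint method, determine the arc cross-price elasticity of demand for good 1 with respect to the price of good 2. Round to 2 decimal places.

1.21

ΔQ_1 = 7289 − 5250 = 2039; ΔP_2 = 19 − 14.5 = 4.5.
Midpoints: Q̄_1 = 6269.5, P̄_2 = 16.75.
ε = (ΔQ_1/Q̄_1)/(ΔP_2/P̄_2) = (2039/6269.5)/(4.5/16.75) ≈ 1.21.
ε > 0: good 1 and good 2 are substitutes.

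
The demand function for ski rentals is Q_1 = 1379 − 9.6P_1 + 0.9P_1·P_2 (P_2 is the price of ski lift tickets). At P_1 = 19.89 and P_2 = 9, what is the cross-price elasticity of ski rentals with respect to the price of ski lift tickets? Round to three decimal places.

At P_1 = 19.89 and P_2 = 9: Q_1 = 1349.165.
∂Q_1/∂P_2 = 0.9P_1 = 0.9(19.89) = 17.9010.
ε = (∂Q_1/∂P_2)(P_2/Q_1) = 17.9010 × (9/1349.165) ≈ 0.119.
ε > 0: substitutes.

0.119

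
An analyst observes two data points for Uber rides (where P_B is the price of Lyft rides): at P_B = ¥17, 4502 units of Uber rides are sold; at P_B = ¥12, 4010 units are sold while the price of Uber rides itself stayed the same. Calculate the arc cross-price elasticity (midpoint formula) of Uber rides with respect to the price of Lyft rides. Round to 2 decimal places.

0.34

ΔQ_A = 4010 − 4502 = -492; ΔP_B = 12 − 17 = -5.
Midpoints: Q̄_A = 4256.0, P̄_B = 14.50.
ε = (ΔQ_A/Q̄_A)/(ΔP_B/P̄_B) = (-492/4256.0)/(-5/14.50) ≈ 0.34.
ε > 0: Uber rides and Lyft rides are substitutes.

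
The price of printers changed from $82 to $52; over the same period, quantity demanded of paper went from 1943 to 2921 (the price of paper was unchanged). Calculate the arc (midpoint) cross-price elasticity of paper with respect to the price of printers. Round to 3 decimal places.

-0.898

ΔQ_A = 2921 − 1943 = 978; ΔP_B = 52 − 82 = -30.
Midpoints: Q̄_A = 2432.0, P̄_B = 67.00.
ε = (ΔQ_A/Q̄_A)/(ΔP_B/P̄_B) = (978/2432.0)/(-30/67.00) ≈ -0.898.
ε < 0: paper and printers are complements.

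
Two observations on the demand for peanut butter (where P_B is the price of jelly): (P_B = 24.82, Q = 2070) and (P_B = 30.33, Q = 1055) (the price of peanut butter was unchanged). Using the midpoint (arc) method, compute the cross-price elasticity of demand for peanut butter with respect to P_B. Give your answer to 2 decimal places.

-3.25

ΔQ_A = 1055 − 2070 = -1015; ΔP_B = 30.33 − 24.82 = 5.51.
Midpoints: Q̄_A = 1562.5, P̄_B = 27.57.
ε = (ΔQ_A/Q̄_A)/(ΔP_B/P̄_B) = (-1015/1562.5)/(5.51/27.57) ≈ -3.25.
ε < 0: peanut butter and jelly are complements.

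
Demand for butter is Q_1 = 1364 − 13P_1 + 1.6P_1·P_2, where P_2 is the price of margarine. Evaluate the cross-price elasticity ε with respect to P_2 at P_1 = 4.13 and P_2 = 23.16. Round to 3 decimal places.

At P_1 = 4.13 and P_2 = 23.16: Q_1 = 1463.351.
∂Q_1/∂P_2 = 1.6P_1 = 1.6(4.13) = 6.6080.
ε = (∂Q_1/∂P_2)(P_2/Q_1) = 6.6080 × (23.16/1463.351) ≈ 0.105.

0.105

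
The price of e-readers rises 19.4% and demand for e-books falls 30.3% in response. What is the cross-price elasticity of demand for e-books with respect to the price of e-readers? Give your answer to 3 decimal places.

ε = (%ΔQ of e-books) / (%ΔP of e-readers) = (-30.3%) / (19.4%) ≈ -1.562.

-1.562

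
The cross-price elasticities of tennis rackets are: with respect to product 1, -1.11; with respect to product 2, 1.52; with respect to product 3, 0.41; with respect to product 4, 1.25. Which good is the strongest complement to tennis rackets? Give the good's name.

Complements have ε < 0. The most negative value is -1.11 (product 1).

product 1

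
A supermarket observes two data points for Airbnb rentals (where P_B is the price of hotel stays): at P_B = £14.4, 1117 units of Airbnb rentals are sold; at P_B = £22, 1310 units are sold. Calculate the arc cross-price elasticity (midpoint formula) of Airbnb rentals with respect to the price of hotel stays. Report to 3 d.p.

ΔQ_A = 1310 − 1117 = 193; ΔP_B = 22 − 14.4 = 7.6.
Midpoints: Q̄_A = 1213.5, P̄_B = 18.20.
ε = (ΔQ_A/Q̄_A)/(ΔP_B/P̄_B) = (193/1213.5)/(7.6/18.20) ≈ 0.381.
ε > 0: Airbnb rentals and hotel stays are substitutes.

0.381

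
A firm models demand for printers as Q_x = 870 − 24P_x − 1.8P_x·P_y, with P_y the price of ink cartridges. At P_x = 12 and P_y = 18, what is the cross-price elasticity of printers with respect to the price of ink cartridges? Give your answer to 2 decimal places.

-2.01

At P_x = 12 and P_y = 18: Q_x = 193.2.
∂Q_x/∂P_y = -1.8P_x = -1.8(12) = -21.6000.
ε = (∂Q_x/∂P_y)(P_y/Q_x) = -21.6000 × (18/193.2) ≈ -2.01.
ε < 0: complements.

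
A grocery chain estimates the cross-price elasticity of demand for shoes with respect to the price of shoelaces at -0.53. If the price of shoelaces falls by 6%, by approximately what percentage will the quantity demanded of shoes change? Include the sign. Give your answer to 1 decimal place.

%ΔQ ≈ ε × %ΔP of shoelaces = -0.53 × (-6%) = 3.2%.
Demand for shoes rises by about 3.2%.

3.2%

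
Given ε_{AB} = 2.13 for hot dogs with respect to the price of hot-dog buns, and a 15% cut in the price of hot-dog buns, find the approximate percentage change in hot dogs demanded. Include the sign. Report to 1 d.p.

%ΔQ ≈ ε × %ΔP of hot-dog buns = 2.13 × (-15%) = -32.0%.
Demand for hot dogs falls by about 32.0%.

-32.0%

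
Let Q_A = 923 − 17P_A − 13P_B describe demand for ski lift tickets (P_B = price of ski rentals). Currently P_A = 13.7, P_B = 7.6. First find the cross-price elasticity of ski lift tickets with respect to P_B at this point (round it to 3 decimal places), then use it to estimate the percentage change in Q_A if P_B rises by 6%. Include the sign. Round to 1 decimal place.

At P_A = 13.7, P_B = 7.6: Q_A = 591.3.
∂Q_A/∂P_B = -13.
ε = (∂Q_A/∂P_B)(P_B/Q_A) = -13.0000 × 7.6/591.3 ≈ -0.167.
%ΔQ_A ≈ ε × %ΔP_B = -0.167 × (6%) = -1.0%.

-1.0%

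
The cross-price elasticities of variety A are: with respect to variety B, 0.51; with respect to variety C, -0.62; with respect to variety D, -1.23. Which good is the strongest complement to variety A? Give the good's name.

variety D

Complements have ε < 0. The most negative value is -1.23 (variety D).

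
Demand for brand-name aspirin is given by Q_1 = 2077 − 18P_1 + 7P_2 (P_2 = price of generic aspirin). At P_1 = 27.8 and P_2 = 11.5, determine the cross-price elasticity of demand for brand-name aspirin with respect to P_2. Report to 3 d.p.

0.049

At P_1 = 27.8 and P_2 = 11.5: Q_1 = 1657.1.
∂Q_1/∂P_2 = 7.
ε = (∂Q_1/∂P_2)(P_2/Q_1) = 7 × (11.5/1657.1) ≈ 0.049.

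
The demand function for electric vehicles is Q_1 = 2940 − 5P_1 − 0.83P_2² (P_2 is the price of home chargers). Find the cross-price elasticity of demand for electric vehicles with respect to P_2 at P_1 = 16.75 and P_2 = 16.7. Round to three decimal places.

At P_1 = 16.75 and P_2 = 16.7: Q_1 = 2624.771.
∂Q_1/∂P_2 = -1.66P_2 = -1.66(16.7) = -27.7220.
ε = (∂Q_1/∂P_2)(P_2/Q_1) = -27.7220 × (16.7/2624.771) ≈ -0.176.

-0.176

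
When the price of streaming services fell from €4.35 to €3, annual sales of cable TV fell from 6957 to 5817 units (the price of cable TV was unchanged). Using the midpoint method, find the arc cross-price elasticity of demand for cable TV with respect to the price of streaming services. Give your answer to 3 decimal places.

0.486

ΔQ_A = 5817 − 6957 = -1140; ΔP_B = 3 − 4.35 = -1.35.
Midpoints: Q̄_A = 6387.0, P̄_B = 3.67.
ε = (ΔQ_A/Q̄_A)/(ΔP_B/P̄_B) = (-1140/6387.0)/(-1.35/3.67) ≈ 0.486.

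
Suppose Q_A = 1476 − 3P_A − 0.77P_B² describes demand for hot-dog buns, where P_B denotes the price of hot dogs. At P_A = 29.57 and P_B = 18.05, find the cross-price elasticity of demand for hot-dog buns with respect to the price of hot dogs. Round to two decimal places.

At P_A = 29.57 and P_B = 18.05: Q_A = 1136.422.
∂Q_A/∂P_B = -1.54P_B = -1.54(18.05) = -27.7970.
ε = (∂Q_A/∂P_B)(P_B/Q_A) = -27.7970 × (18.05/1136.422) ≈ -0.44.

-0.44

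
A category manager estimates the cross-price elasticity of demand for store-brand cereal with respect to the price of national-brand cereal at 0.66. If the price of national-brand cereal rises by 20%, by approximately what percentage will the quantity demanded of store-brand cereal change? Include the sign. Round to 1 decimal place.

13.2%

%ΔQ ≈ ε × %ΔP of national-brand cereal = 0.66 × (20%) = 13.2%.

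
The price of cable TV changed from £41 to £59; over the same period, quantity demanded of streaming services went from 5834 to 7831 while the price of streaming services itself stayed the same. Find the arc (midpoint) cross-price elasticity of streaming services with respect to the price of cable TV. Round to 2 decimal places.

ΔQ_A = 7831 − 5834 = 1997; ΔP_B = 59 − 41 = 18.
Midpoints: Q̄_A = 6832.5, P̄_B = 50.00.
ε = (ΔQ_A/Q̄_A)/(ΔP_B/P̄_B) = (1997/6832.5)/(18/50.00) ≈ 0.81.

0.81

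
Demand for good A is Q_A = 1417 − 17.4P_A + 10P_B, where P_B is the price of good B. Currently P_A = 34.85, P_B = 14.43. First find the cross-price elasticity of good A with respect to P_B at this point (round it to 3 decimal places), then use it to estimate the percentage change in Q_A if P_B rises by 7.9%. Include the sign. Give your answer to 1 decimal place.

1.2%

At P_A = 34.85, P_B = 14.43: Q_A = 954.91.
∂Q_A/∂P_B = 10.
ε = (∂Q_A/∂P_B)(P_B/Q_A) = 10.0000 × 14.43/954.91 ≈ 0.151.
%ΔQ_A ≈ ε × %ΔP_B = 0.151 × (7.9%) = 1.2%.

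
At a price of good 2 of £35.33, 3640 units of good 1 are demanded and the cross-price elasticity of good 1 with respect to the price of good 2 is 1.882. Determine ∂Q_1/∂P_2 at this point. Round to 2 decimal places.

ε = (∂Q_1/∂P_2)·(P_2/Q_1) ⇒ ∂Q_1/∂P_2 = ε·Q_1/P_2 = 1.882 × 3640/35.33 ≈ 193.90.

193.90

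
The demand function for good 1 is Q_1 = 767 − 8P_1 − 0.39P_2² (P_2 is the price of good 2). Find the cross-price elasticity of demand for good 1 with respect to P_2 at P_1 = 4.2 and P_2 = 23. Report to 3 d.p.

At P_1 = 4.2 and P_2 = 23: Q_1 = 527.09.
∂Q_1/∂P_2 = -0.78P_2 = -0.78(23) = -17.9400.
ε = (∂Q_1/∂P_2)(P_2/Q_1) = -17.9400 × (23/527.09) ≈ -0.783.
ε < 0: complements.

-0.783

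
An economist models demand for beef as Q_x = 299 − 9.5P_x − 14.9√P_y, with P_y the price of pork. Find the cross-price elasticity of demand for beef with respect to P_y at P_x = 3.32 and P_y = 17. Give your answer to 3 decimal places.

-0.149

At P_x = 3.32 and P_y = 17: Q_x = 206.026.
∂Q_x/∂P_y = -14.9/(2√P_y) = -14.9/(2√17) = -1.8069.
ε = (∂Q_x/∂P_y)(P_y/Q_x) = -1.8069 × (17/206.026) ≈ -0.149.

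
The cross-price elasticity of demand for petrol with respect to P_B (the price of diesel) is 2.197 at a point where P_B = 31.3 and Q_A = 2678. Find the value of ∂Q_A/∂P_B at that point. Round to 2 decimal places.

187.97

ε = (∂Q_A/∂P_B)·(P_B/Q_A) ⇒ ∂Q_A/∂P_B = ε·Q_A/P_B = 2.197 × 2678/31.3 ≈ 187.97.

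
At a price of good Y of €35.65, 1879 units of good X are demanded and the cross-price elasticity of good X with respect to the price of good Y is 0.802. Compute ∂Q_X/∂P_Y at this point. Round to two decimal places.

ε = (∂Q_X/∂P_Y)·(P_Y/Q_X) ⇒ ∂Q_X/∂P_Y = ε·Q_X/P_Y = 0.802 × 1879/35.65 ≈ 42.27.

42.27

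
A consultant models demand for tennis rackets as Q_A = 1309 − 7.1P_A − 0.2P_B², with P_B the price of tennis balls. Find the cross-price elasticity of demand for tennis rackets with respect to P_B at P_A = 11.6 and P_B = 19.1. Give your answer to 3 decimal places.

At P_A = 11.6 and P_B = 19.1: Q_A = 1153.678.
∂Q_A/∂P_B = -0.4P_B = -0.4(19.1) = -7.6400.
ε = (∂Q_A/∂P_B)(P_B/Q_A) = -7.6400 × (19.1/1153.678) ≈ -0.126.

-0.126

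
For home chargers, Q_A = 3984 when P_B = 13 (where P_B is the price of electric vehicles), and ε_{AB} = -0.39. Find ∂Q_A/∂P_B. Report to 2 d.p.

-119.52

ε = (∂Q_A/∂P_B)·(P_B/Q_A) ⇒ ∂Q_A/∂P_B = ε·Q_A/P_B = -0.39 × 3984/13 ≈ -119.52.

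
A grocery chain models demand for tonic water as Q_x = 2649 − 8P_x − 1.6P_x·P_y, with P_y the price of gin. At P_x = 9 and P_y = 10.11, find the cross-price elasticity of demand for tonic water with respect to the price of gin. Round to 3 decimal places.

-0.060

At P_x = 9 and P_y = 10.11: Q_x = 2431.416.
∂Q_x/∂P_y = -1.6P_x = -1.6(9) = -14.4000.
ε = (∂Q_x/∂P_y)(P_y/Q_x) = -14.4000 × (10.11/2431.416) ≈ -0.060.
ε < 0: complements.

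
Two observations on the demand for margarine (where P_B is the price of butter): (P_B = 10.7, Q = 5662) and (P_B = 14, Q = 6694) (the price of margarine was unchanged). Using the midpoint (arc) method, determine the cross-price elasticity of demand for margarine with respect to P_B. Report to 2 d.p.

ΔQ_A = 6694 − 5662 = 1032; ΔP_B = 14 − 10.7 = 3.3.
Midpoints: Q̄_A = 6178.0, P̄_B = 12.35.
ε = (ΔQ_A/Q̄_A)/(ΔP_B/P̄_B) = (1032/6178.0)/(3.3/12.35) ≈ 0.63.
ε > 0: margarine and butter are substitutes.

0.63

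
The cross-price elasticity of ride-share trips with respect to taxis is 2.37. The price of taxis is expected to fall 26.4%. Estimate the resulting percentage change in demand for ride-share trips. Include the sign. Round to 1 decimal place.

-62.6%

%ΔQ ≈ ε × %ΔP of taxis = 2.37 × (-26.4%) = -62.6%.
Demand for ride-share trips falls by about 62.6%.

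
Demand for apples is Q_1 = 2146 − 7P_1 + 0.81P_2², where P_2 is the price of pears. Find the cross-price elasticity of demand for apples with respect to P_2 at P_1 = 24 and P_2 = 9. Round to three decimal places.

At P_1 = 24 and P_2 = 9: Q_1 = 2043.61.
∂Q_1/∂P_2 = 1.62P_2 = 1.62(9) = 14.5800.
ε = (∂Q_1/∂P_2)(P_2/Q_1) = 14.5800 × (9/2043.61) ≈ 0.064.
ε > 0: substitutes.

0.064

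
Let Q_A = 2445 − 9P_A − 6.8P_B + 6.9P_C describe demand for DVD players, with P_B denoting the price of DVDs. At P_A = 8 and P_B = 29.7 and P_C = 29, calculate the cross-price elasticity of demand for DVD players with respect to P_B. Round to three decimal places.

-0.085

At P_A = 8 and P_B = 29.7 and P_C = 29: Q_A = 2371.14.
∂Q_A/∂P_B = -6.8.
ε = (∂Q_A/∂P_B)(P_B/Q_A) = -6.8 × (29.7/2371.14) ≈ -0.085.
Since ε < 0, DVD players and DVDs are complements.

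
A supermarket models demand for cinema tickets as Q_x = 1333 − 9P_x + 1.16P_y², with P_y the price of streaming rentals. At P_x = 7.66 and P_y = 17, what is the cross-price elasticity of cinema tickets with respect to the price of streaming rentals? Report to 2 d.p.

0.42

At P_x = 7.66 and P_y = 17: Q_x = 1599.3.
∂Q_x/∂P_y = 2.32P_y = 2.32(17) = 39.4400.
ε = (∂Q_x/∂P_y)(P_y/Q_x) = 39.4400 × (17/1599.3) ≈ 0.42.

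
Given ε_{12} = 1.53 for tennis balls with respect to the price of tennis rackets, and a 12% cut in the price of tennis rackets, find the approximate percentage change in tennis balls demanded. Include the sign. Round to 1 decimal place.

%ΔQ ≈ ε × %ΔP of tennis rackets = 1.53 × (-12%) = -18.4%.

-18.4%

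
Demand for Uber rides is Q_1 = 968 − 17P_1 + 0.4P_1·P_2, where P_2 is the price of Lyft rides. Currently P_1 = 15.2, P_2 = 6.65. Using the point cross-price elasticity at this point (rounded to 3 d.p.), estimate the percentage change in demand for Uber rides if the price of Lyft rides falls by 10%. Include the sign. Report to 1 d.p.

-0.5%

At P_1 = 15.2, P_2 = 6.65: Q_1 = 750.032.
∂Q_1/∂P_2 = 0.4P_1 = 6.0800.
ε = (∂Q_1/∂P_2)(P_2/Q_1) = 6.0800 × 6.65/750.032 ≈ 0.054.
%ΔQ_1 ≈ ε × %ΔP_2 = 0.054 × (-10%) = -0.5%.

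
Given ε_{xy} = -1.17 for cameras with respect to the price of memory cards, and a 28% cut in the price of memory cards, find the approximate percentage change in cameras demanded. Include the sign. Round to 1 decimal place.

%ΔQ ≈ ε × %ΔP of memory cards = -1.17 × (-28%) = 32.8%.

32.8%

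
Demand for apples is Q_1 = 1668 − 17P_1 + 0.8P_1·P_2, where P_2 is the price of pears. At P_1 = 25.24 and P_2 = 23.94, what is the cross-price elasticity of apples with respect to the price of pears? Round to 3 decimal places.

At P_1 = 25.24 and P_2 = 23.94: Q_1 = 1722.316.
∂Q_1/∂P_2 = 0.8P_1 = 0.8(25.24) = 20.1920.
ε = (∂Q_1/∂P_2)(P_2/Q_1) = 20.1920 × (23.94/1722.316) ≈ 0.281.

0.281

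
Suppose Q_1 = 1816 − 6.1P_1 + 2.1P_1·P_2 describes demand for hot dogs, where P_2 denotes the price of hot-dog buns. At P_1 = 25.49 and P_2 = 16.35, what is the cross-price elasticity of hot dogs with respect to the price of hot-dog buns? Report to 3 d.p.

At P_1 = 25.49 and P_2 = 16.35: Q_1 = 2535.710.
∂Q_1/∂P_2 = 2.1P_1 = 2.1(25.49) = 53.5290.
ε = (∂Q_1/∂P_2)(P_2/Q_1) = 53.5290 × (16.35/2535.710) ≈ 0.345.
ε > 0: substitutes.

0.345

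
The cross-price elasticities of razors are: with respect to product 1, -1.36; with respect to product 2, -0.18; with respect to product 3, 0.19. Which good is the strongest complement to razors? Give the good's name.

product 1

Complements have ε < 0. The most negative value is -1.36 (product 1).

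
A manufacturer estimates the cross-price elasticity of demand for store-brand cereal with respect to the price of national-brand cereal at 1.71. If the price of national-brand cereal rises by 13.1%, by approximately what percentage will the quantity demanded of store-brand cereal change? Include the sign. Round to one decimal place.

%ΔQ ≈ ε × %ΔP of national-brand cereal = 1.71 × (13.1%) = 22.4%.
Demand for store-brand cereal rises by about 22.4%.

22.4%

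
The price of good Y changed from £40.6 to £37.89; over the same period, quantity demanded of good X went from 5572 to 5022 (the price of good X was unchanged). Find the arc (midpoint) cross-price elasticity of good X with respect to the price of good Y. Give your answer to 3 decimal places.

ΔQ_X = 5022 − 5572 = -550; ΔP_Y = 37.89 − 40.6 = -2.71.
Midpoints: Q̄_X = 5297.0, P̄_Y = 39.25.
ε = (ΔQ_X/Q̄_X)/(ΔP_Y/P̄_Y) = (-550/5297.0)/(-2.71/39.25) ≈ 1.504.

1.504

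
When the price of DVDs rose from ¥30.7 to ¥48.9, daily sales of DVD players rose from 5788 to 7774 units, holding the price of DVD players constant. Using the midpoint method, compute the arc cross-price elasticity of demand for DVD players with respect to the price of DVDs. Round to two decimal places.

ΔQ_A = 7774 − 5788 = 1986; ΔP_B = 48.9 − 30.7 = 18.2.
Midpoints: Q̄_A = 6781.0, P̄_B = 39.80.
ε = (ΔQ_A/Q̄_A)/(ΔP_B/P̄_B) = (1986/6781.0)/(18.2/39.80) ≈ 0.64.
ε > 0: DVD players and DVDs are substitutes.

0.64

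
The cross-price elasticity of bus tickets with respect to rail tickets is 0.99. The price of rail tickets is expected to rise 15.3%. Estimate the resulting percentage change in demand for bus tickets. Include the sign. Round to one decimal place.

%ΔQ ≈ ε × %ΔP of rail tickets = 0.99 × (15.3%) = 15.1%.
Demand for bus tickets rises by about 15.1%.

15.1%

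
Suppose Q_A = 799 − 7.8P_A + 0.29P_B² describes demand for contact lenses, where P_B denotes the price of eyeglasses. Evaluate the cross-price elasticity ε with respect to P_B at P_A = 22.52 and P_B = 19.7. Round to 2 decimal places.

0.31

At P_A = 22.52 and P_B = 19.7: Q_A = 735.890.
∂Q_A/∂P_B = 0.58P_B = 0.58(19.7) = 11.4260.
ε = (∂Q_A/∂P_B)(P_B/Q_A) = 11.4260 × (19.7/735.890) ≈ 0.31.
ε > 0: substitutes.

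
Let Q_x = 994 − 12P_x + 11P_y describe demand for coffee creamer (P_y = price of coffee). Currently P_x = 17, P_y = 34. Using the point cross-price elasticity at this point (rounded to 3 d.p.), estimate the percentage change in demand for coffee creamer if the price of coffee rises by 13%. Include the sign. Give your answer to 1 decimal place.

At P_x = 17, P_y = 34: Q_x = 1164.
∂Q_x/∂P_y = 11.
ε = (∂Q_x/∂P_y)(P_y/Q_x) = 11.0000 × 34/1164 ≈ 0.321.
%ΔQ_x ≈ ε × %ΔP_y = 0.321 × (13%) = 4.2%.

4.2%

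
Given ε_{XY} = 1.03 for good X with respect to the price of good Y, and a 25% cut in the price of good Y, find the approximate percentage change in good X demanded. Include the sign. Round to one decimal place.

%ΔQ ≈ ε × %ΔP of good Y = 1.03 × (-25%) = -25.8%.

-25.8%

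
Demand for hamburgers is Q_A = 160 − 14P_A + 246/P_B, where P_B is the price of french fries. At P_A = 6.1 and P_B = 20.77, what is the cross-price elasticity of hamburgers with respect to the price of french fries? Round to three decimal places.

-0.137

At P_A = 6.1 and P_B = 20.77: Q_A = 86.444.
∂Q_A/∂P_B = −246/P_B² = -0.5702.
ε = (∂Q_A/∂P_B)(P_B/Q_A) = -0.5702 × (20.77/86.444) ≈ -0.137.
ε < 0: complements.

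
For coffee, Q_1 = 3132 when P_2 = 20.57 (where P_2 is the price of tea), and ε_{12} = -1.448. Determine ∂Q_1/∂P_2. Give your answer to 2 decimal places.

-220.47

ε = (∂Q_1/∂P_2)·(P_2/Q_1) ⇒ ∂Q_1/∂P_2 = ε·Q_1/P_2 = -1.448 × 3132/20.57 ≈ -220.47.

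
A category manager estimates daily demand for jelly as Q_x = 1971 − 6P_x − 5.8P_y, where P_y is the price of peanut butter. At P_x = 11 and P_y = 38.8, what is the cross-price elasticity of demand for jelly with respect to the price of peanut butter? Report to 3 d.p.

At P_x = 11 and P_y = 38.8: Q_x = 1679.96.
∂Q_x/∂P_y = -5.8.
ε = (∂Q_x/∂P_y)(P_y/Q_x) = -5.8 × (38.8/1679.96) ≈ -0.134.

-0.134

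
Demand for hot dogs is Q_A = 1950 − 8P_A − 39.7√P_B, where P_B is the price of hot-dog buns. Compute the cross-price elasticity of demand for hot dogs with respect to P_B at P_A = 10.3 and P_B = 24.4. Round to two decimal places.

-0.06

At P_A = 10.3 and P_B = 24.4: Q_A = 1671.496.
∂Q_A/∂P_B = -39.7/(2√P_B) = -39.7/(2√24.4) = -4.0185.
ε = (∂Q_A/∂P_B)(P_B/Q_A) = -4.0185 × (24.4/1671.496) ≈ -0.06.
ε < 0: complements.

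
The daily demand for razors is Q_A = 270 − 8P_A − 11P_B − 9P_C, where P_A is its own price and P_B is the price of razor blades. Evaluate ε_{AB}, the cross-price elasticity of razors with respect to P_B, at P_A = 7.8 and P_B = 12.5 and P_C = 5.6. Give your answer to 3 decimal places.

-6.980

At P_A = 7.8 and P_B = 12.5 and P_C = 5.6: Q_A = 19.7.
∂Q_A/∂P_B = -11.
ε = (∂Q_A/∂P_B)(P_B/Q_A) = -11 × (12.5/19.7) ≈ -6.980.
Since ε < 0, razors and razor blades are complements.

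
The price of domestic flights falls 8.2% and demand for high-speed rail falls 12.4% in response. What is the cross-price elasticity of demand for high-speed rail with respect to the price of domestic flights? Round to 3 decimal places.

ε = (%ΔQ of high-speed rail) / (%ΔP of domestic flights) = (-12.4%) / (-8.2%) ≈ 1.512.
Positive cross-price elasticity: substitutes.

1.512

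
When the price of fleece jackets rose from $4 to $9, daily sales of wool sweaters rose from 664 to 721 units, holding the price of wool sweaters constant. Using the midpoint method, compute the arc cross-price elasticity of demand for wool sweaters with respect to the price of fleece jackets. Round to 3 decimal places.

ΔQ_A = 721 − 664 = 57; ΔP_B = 9 − 4 = 5.
Midpoints: Q̄_A = 692.5, P̄_B = 6.50.
ε = (ΔQ_A/Q̄_A)/(ΔP_B/P̄_B) = (57/692.5)/(5/6.50) ≈ 0.107.

0.107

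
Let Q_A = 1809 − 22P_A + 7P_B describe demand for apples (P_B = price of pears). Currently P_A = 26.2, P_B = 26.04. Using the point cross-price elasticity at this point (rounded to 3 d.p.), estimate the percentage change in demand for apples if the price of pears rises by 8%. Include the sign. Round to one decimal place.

1.0%

At P_A = 26.2, P_B = 26.04: Q_A = 1414.88.
∂Q_A/∂P_B = 7.
ε = (∂Q_A/∂P_B)(P_B/Q_A) = 7.0000 × 26.04/1414.88 ≈ 0.129.
%ΔQ_A ≈ ε × %ΔP_B = 0.129 × (8%) = 1.0%.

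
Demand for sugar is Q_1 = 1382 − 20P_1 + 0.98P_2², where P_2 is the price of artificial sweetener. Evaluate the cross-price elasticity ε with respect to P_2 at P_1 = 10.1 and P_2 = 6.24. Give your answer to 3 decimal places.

At P_1 = 10.1 and P_2 = 6.24: Q_1 = 1218.159.
∂Q_1/∂P_2 = 1.96P_2 = 1.96(6.24) = 12.2304.
ε = (∂Q_1/∂P_2)(P_2/Q_1) = 12.2304 × (6.24/1218.159) ≈ 0.063.

0.063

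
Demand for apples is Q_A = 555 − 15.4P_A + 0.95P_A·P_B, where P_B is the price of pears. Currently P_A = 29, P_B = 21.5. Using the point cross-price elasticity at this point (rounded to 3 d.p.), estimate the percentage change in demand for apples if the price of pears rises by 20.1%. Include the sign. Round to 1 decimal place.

At P_A = 29, P_B = 21.5: Q_A = 700.725.
∂Q_A/∂P_B = 0.95P_A = 27.5500.
ε = (∂Q_A/∂P_B)(P_B/Q_A) = 27.5500 × 21.5/700.725 ≈ 0.845.
%ΔQ_A ≈ ε × %ΔP_B = 0.845 × (20.1%) = 17.0%.

17.0%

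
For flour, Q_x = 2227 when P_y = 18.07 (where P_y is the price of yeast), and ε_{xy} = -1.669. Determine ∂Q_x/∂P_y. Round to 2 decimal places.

ε = (∂Q_x/∂P_y)·(P_y/Q_x) ⇒ ∂Q_x/∂P_y = ε·Q_x/P_y = -1.669 × 2227/18.07 ≈ -205.69.

-205.69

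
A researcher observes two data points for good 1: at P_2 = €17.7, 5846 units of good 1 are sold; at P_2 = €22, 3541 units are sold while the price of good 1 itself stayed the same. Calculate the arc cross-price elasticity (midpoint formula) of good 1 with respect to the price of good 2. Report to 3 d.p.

-2.267

ΔQ_1 = 3541 − 5846 = -2305; ΔP_2 = 22 − 17.7 = 4.3.
Midpoints: Q̄_1 = 4693.5, P̄_2 = 19.85.
ε = (ΔQ_1/Q̄_1)/(ΔP_2/P̄_2) = (-2305/4693.5)/(4.3/19.85) ≈ -2.267.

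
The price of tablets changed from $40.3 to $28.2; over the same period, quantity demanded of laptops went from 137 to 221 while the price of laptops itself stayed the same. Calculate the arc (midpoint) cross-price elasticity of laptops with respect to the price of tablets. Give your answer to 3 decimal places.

-1.328

ΔQ_A = 221 − 137 = 84; ΔP_B = 28.2 − 40.3 = -12.1.
Midpoints: Q̄_A = 179.0, P̄_B = 34.25.
ε = (ΔQ_A/Q̄_A)/(ΔP_B/P̄_B) = (84/179.0)/(-12.1/34.25) ≈ -1.328.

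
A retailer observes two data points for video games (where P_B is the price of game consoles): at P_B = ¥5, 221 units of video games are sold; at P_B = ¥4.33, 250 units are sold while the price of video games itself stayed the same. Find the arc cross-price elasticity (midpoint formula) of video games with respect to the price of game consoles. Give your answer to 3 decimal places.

-0.857

ΔQ_A = 250 − 221 = 29; ΔP_B = 4.33 − 5 = -0.67.
Midpoints: Q̄_A = 235.5, P̄_B = 4.67.
ε = (ΔQ_A/Q̄_A)/(ΔP_B/P̄_B) = (29/235.5)/(-0.67/4.67) ≈ -0.857.
ε < 0: video games and game consoles are complements.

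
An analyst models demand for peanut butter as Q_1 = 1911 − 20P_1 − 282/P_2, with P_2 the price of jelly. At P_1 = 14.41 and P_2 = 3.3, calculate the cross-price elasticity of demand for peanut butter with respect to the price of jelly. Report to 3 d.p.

At P_1 = 14.41 and P_2 = 3.3: Q_1 = 1537.345.
∂Q_1/∂P_2 = 282/P_2² = 25.8953.
ε = (∂Q_1/∂P_2)(P_2/Q_1) = 25.8953 × (3.3/1537.345) ≈ 0.056.

0.056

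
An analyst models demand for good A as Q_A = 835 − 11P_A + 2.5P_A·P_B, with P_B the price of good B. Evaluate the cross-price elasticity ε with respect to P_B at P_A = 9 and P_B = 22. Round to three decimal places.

0.402

At P_A = 9 and P_B = 22: Q_A = 1231.
∂Q_A/∂P_B = 2.5P_A = 2.5(9) = 22.5000.
ε = (∂Q_A/∂P_B)(P_B/Q_A) = 22.5000 × (22/1231) ≈ 0.402.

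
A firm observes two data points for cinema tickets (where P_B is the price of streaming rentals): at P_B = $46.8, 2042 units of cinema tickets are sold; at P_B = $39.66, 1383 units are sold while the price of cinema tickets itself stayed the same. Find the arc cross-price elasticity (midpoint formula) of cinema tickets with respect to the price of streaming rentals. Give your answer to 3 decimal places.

2.330

ΔQ_A = 1383 − 2042 = -659; ΔP_B = 39.66 − 46.8 = -7.14.
Midpoints: Q̄_A = 1712.5, P̄_B = 43.23.
ε = (ΔQ_A/Q̄_A)/(ΔP_B/P̄_B) = (-659/1712.5)/(-7.14/43.23) ≈ 2.330.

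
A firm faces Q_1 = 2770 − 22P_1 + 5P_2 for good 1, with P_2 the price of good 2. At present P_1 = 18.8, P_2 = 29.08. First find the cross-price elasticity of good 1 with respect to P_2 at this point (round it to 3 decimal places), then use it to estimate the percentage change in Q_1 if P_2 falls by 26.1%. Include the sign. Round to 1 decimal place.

-1.5%

At P_1 = 18.8, P_2 = 29.08: Q_1 = 2501.8.
∂Q_1/∂P_2 = 5.
ε = (∂Q_1/∂P_2)(P_2/Q_1) = 5.0000 × 29.08/2501.8 ≈ 0.058.
%ΔQ_1 ≈ ε × %ΔP_2 = 0.058 × (-26.1%) = -1.5%.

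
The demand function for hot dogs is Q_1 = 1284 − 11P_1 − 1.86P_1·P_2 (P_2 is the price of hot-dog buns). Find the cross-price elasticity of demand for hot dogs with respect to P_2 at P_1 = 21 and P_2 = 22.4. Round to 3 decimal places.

-4.914

At P_1 = 21 and P_2 = 22.4: Q_1 = 178.056.
∂Q_1/∂P_2 = -1.86P_1 = -1.86(21) = -39.0600.
ε = (∂Q_1/∂P_2)(P_2/Q_1) = -39.0600 × (22.4/178.056) ≈ -4.914.
ε < 0: complements.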